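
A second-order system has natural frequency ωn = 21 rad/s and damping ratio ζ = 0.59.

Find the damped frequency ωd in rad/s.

ωd = ωn√(1 - ζ²) = 21√(1 - 0.59²) = 16.96 rad/s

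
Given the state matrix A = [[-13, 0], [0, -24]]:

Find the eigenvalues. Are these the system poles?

For diagonal matrix, eigenvalues are diagonal entries: λ₁ = -13, λ₂ = -24. Eigenvalues of A = system poles.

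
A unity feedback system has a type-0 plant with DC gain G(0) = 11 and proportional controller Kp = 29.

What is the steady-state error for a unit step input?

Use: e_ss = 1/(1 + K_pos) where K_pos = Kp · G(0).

K_pos = Kp · G(0) = 29 × 11 = 319. e_ss = 1/(1 + 319) = 0.003125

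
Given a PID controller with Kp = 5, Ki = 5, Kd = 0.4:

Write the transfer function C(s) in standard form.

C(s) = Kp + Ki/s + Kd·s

Substituting values: C(s) = 5 + 5/s + 0.4s = (0.4s² + 5s + 5)/s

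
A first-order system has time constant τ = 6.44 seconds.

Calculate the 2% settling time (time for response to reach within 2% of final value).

For first-order system, 2% settling time ≈ 4τ = 4 × 6.44 = 25.76 s.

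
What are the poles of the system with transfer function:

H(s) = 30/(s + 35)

Pole is where denominator = 0: s + 35 = 0, so s = -35.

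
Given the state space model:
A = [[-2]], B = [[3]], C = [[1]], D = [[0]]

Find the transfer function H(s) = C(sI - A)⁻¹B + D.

(sI - A)⁻¹ = 1/(s + 2). H(s) = 1 × 3/(s + 2) + 0 = 3/(s + 2).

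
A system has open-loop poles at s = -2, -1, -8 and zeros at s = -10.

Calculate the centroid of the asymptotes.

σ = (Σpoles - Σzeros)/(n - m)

σ = (Σpoles - Σzeros)/(n - m) = (-11 - (-10))/(3 - 1) = -1/2 = -0.5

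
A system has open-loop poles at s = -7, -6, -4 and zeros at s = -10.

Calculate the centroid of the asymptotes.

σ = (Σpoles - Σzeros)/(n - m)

σ = (Σpoles - Σzeros)/(n - m) = (-17 - (-10))/(3 - 1) = -7/2 = -3.5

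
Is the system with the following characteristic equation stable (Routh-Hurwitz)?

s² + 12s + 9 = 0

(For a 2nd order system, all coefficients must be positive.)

Coefficients: 1, 12, 9. All positive, so system is stable.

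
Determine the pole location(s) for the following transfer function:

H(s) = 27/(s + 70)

Pole is where denominator = 0: s + 70 = 0, so s = -70.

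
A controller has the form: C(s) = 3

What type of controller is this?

This is a Proportional (P) controller.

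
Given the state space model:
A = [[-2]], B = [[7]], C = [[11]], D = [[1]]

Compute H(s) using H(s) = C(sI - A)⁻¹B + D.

(sI - A)⁻¹ = 1/(s + 2). H(s) = 11×7/(s + 2) + 1 = (s + 79)/(s + 2).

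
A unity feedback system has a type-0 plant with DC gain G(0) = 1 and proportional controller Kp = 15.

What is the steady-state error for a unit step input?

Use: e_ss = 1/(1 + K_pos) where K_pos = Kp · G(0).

K_pos = Kp · G(0) = 15 × 1 = 15. e_ss = 1/(1 + 15) = 0.0625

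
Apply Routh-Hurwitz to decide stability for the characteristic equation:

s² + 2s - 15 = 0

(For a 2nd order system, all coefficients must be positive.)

Coefficients: 1, 2, -15. c=-15 not positive, so system is unstable.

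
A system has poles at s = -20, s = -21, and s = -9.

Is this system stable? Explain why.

All poles are in the left half-plane. System is stable.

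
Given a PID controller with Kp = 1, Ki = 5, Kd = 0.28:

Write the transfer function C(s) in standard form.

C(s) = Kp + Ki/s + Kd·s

Substituting values: C(s) = 1 + 5/s + 0.28s = (0.28s² + s + 5)/s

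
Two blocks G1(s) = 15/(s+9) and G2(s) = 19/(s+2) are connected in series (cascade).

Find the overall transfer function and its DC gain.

Series: multiply transfer functions. G_eq = 15/(s+9) × 19/(s+2) = 285/((s+9)(s+2)). DC gain = 285/(9×2) = 15.8333.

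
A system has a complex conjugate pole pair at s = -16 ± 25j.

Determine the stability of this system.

Real part of poles is -16 (< 0, left half-plane). Stable.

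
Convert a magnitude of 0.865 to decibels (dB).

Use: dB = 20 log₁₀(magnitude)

dB = 20 log₁₀(0.865) = -1.3 dB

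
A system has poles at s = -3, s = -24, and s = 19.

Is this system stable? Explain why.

Pole(s) at s = 19 are not in the left half-plane. System is unstable.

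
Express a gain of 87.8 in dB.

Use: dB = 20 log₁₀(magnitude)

dB = 20 log₁₀(87.8) = 38.9 dB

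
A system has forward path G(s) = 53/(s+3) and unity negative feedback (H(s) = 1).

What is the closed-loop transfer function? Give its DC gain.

T(s) = G/(1+GH) = [53/(s+3)] / [1 + 53/(s+3)] = 53/(s+3+53) = 53/(s+56). DC gain = 53/56 = 0.9464.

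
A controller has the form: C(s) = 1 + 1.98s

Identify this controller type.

This is a Proportional-Derivative (PD) controller.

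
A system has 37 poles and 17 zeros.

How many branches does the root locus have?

Root locus has n branches where n = number of poles = 37.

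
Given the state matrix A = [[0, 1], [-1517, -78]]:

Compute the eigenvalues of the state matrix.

det(A - λI) = λ² - (-78)λ + 1517 = (λ - (-37))(λ - (-41)). Eigenvalues: -37, -41.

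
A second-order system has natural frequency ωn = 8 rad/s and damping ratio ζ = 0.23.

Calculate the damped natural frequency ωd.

ωd = ωn√(1 - ζ²) = 8√(1 - 0.23²) = 7.79 rad/s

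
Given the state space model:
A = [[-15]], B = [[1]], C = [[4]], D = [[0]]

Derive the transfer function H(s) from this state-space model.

(sI - A)⁻¹ = 1/(s + 15). H(s) = 4 × 1/(s + 15) + 0 = 4/(s + 15).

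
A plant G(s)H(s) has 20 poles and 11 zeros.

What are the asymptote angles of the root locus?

n - m = 20 - 11 = 9. Angles: θk = (2k + 1)·180°/9 = 20°, 60°, 100°, 140°, 180°, 220°, 260°, 300°, 340°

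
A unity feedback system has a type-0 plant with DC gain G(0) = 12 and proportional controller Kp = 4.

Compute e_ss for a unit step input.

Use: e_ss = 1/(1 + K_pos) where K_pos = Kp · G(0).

K_pos = Kp · G(0) = 4 × 12 = 48. e_ss = 1/(1 + 48) = 0.0204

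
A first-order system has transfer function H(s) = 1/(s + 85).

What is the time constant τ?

For H(s) = 1/(s + 1/τ), the pole is at -1/τ = -85, so τ = 1/85 = 0.0118 s.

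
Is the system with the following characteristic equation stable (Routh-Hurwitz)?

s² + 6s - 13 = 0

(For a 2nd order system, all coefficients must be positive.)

Coefficients: 1, 6, -13. c=-13 not positive, so system is unstable.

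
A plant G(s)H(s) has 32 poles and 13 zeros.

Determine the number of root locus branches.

Root locus has n branches where n = number of poles = 32.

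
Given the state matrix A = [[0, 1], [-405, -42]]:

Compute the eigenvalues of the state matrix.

det(A - λI) = λ² - (-42)λ + 405 = (λ - (-15))(λ - (-27)). Eigenvalues: -15, -27.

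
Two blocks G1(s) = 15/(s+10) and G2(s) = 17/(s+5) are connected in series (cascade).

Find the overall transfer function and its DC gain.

Series: multiply transfer functions. G_eq = 15/(s+10) × 17/(s+5) = 255/((s+10)(s+5)). DC gain = 255/(10×5) = 5.1.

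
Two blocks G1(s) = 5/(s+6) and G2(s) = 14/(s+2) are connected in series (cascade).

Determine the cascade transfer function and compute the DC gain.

Series: multiply transfer functions. G_eq = 5/(s+6) × 14/(s+2) = 70/((s+6)(s+2)). DC gain = 70/(6×2) = 5.8333.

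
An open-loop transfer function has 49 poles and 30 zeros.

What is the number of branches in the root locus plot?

Root locus has n branches where n = number of poles = 49.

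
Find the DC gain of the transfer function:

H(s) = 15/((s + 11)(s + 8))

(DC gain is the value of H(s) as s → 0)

DC gain = H(0) = 15/(11 × 8) = 15/88 = 0.1705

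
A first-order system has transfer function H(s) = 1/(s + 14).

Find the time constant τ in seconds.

For H(s) = 1/(s + 1/τ), the pole is at -1/τ = -14, so τ = 1/14 = 0.0714 s.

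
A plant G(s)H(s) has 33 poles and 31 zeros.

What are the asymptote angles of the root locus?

n - m = 33 - 31 = 2. Angles: θk = (2k + 1)·180°/2 = 90°, 270°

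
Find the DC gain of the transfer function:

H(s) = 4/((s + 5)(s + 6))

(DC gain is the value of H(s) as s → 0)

DC gain = H(0) = 4/(5 × 6) = 4/30 = 0.1333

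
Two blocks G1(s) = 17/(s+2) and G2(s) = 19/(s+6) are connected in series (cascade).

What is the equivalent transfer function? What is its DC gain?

Series: multiply transfer functions. G_eq = 17/(s+2) × 19/(s+6) = 323/((s+2)(s+6)). DC gain = 323/(2×6) = 26.9167.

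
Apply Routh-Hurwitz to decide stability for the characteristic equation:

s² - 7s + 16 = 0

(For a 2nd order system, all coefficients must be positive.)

Coefficients: 1, -7, 16. b=-7 not positive, so system is unstable.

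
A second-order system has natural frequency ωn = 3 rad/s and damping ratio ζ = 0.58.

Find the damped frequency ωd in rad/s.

ωd = ωn√(1 - ζ²) = 3√(1 - 0.58²) = 2.44 rad/s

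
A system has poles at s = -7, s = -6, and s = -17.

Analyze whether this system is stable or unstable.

All poles are in the left half-plane. System is stable.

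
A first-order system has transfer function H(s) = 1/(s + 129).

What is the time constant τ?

For H(s) = 1/(s + 1/τ), the pole is at -1/τ = -129, so τ = 1/129 = 0.0078 s.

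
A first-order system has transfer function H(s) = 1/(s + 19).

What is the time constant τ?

For H(s) = 1/(s + 1/τ), the pole is at -1/τ = -19, so τ = 1/19 = 0.0526 s.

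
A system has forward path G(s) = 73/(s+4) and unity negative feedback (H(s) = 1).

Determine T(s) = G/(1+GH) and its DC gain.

T(s) = G/(1+GH) = [73/(s+4)] / [1 + 73/(s+4)] = 73/(s+4+73) = 73/(s+77). DC gain = 73/77 = 0.9481.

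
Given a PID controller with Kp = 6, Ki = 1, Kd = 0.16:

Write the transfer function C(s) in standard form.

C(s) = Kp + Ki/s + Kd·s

Substituting values: C(s) = 6 + 1/s + 0.16s = (0.16s² + 6s + 1)/s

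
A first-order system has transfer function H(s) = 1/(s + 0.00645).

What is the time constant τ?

For H(s) = 1/(s + 1/τ), the pole is at -1/τ = -0.00645, so τ = 1/0.00645 = 155 s.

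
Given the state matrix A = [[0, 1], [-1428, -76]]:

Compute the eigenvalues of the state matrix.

det(A - λI) = λ² - (-76)λ + 1428 = (λ - (-42))(λ - (-34)). Eigenvalues: -42, -34.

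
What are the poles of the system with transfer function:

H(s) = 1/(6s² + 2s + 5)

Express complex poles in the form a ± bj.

Discriminant = 2² - 4×6×5 = 4 - 120 = -116 < 0, so the poles are a complex conjugate pair s = (-2 ± j√116)/(2×6). Real part = -2/(2×6) = -2/12 ≈ -0.1667; imaginary part = ±√116/(2×6) ≈ 0.8975. Poles: s = -0.1667 ± 0.8975j.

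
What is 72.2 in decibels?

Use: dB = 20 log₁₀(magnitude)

dB = 20 log₁₀(72.2) = 37.2 dB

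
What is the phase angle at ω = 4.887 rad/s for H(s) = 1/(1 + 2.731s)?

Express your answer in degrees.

Phase = -arctan(ωτ) = -arctan(4.887 × 2.731) = -85.7°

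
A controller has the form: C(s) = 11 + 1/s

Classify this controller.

This is a Proportional-Integral (PI) controller.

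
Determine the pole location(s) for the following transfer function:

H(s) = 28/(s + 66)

Pole is where denominator = 0: s + 66 = 0, so s = -66.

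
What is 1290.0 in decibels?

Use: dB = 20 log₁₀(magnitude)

dB = 20 log₁₀(1290.0) = 62.2 dB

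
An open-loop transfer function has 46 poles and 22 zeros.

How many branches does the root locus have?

Root locus has n branches where n = number of poles = 46.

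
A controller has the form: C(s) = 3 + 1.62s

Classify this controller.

This is a Proportional-Derivative (PD) controller.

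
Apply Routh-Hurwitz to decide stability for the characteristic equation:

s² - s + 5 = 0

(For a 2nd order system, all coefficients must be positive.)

Coefficients: 1, -1, 5. b=-1 not positive, so system is unstable.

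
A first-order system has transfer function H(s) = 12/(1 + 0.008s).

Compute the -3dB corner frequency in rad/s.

Corner frequency = 1/τ = 1/0.008 = 125.0 rad/s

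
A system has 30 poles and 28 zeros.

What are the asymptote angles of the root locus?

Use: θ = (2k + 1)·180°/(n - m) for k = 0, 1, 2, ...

n - m = 30 - 28 = 2. Angles: θk = (2k + 1)·180°/2 = 90°, 270°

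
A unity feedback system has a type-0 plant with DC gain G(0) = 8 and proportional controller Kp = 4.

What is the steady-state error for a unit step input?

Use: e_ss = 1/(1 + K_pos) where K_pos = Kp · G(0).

K_pos = Kp · G(0) = 4 × 8 = 32. e_ss = 1/(1 + 32) = 0.0303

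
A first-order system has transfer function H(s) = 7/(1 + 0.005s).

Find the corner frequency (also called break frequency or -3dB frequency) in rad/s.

Corner frequency = 1/τ = 1/0.005 = 200.0 rad/s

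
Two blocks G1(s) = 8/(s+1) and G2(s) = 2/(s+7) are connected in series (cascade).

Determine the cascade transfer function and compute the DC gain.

Series: multiply transfer functions. G_eq = 8/(s+1) × 2/(s+7) = 16/((s+1)(s+7)). DC gain = 16/(1×7) = 2.2857.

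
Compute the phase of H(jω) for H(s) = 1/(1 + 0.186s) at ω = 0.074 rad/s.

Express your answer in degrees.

Phase = -arctan(ωτ) = -arctan(0.074 × 0.186) = -0.8°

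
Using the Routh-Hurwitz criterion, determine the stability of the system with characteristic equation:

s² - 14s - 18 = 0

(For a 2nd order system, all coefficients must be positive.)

Coefficients: 1, -14, -18. b=-14, c=-18 not positive, so system is unstable.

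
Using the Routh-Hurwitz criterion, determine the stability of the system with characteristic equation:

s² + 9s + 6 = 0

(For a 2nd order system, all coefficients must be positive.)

Coefficients: 1, 9, 6. All positive, so system is stable.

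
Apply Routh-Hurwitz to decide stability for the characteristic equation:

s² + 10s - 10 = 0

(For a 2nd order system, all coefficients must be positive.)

Coefficients: 1, 10, -10. c=-10 not positive, so system is unstable.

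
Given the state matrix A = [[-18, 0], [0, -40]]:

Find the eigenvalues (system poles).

For diagonal matrix, eigenvalues are diagonal entries: λ₁ = -18, λ₂ = -40.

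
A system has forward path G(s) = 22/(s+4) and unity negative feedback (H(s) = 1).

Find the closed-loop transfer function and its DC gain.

T(s) = G/(1+GH) = [22/(s+4)] / [1 + 22/(s+4)] = 22/(s+4+22) = 22/(s+26). DC gain = 22/26 = 0.8462.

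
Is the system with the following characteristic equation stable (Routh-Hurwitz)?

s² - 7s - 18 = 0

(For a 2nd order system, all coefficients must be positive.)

Coefficients: 1, -7, -18. b=-7, c=-18 not positive, so system is unstable.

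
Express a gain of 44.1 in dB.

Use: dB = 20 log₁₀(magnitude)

dB = 20 log₁₀(44.1) = 32.9 dB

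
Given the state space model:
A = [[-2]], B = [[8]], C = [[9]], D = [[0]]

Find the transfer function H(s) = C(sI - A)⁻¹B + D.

(sI - A)⁻¹ = 1/(s + 2). H(s) = 9 × 8/(s + 2) + 0 = 72/(s + 2).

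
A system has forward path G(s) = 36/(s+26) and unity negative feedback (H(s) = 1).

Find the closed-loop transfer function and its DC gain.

T(s) = G/(1+GH) = [36/(s+26)] / [1 + 36/(s+26)] = 36/(s+26+36) = 36/(s+62). DC gain = 36/62 = 0.5806.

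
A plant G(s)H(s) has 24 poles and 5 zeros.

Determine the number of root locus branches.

Root locus has n branches where n = number of poles = 24.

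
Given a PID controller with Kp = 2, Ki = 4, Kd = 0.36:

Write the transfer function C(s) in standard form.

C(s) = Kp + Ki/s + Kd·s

Substituting values: C(s) = 2 + 4/s + 0.36s = (0.36s² + 2s + 4)/s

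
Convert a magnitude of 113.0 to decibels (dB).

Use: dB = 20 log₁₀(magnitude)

dB = 20 log₁₀(113.0) = 41.1 dB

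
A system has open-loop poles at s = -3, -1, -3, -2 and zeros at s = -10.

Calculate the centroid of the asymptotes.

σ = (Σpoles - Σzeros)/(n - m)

σ = (Σpoles - Σzeros)/(n - m) = (-9 - (-10))/(4 - 1) = 1/3 = 0.33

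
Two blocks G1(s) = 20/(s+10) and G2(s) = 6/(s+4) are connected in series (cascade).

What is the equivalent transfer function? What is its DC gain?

Series: multiply transfer functions. G_eq = 20/(s+10) × 6/(s+4) = 120/((s+10)(s+4)). DC gain = 120/(10×4) = 3.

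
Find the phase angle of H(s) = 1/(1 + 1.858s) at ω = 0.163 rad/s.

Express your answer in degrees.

Phase = -arctan(ωτ) = -arctan(0.163 × 1.858) = -16.8°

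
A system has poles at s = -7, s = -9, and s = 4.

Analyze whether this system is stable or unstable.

Pole(s) at s = 4 are not in the left half-plane. System is unstable.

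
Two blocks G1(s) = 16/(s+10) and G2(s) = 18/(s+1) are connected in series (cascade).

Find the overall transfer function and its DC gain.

Series: multiply transfer functions. G_eq = 16/(s+10) × 18/(s+1) = 288/((s+10)(s+1)). DC gain = 288/(10×1) = 28.8.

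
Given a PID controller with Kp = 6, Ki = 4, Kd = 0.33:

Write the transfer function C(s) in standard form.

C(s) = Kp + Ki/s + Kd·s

Substituting values: C(s) = 6 + 4/s + 0.33s = (0.33s² + 6s + 4)/s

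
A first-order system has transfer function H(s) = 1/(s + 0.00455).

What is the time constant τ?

For H(s) = 1/(s + 1/τ), the pole is at -1/τ = -0.00455, so τ = 1/0.00455 = 219.8 s.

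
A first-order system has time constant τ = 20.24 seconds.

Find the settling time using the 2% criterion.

For first-order system, 2% settling time ≈ 4τ = 4 × 20.24 = 80.96 s.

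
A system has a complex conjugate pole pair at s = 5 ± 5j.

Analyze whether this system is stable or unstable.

Real part of poles is 5 (> 0, right half-plane). Unstable.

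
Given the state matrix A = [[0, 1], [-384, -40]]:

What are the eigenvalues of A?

det(A - λI) = λ² - (-40)λ + 384 = (λ - (-16))(λ - (-24)). Eigenvalues: -16, -24.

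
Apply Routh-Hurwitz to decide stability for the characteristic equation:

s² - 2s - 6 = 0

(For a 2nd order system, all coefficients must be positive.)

Coefficients: 1, -2, -6. b=-2, c=-6 not positive, so system is unstable.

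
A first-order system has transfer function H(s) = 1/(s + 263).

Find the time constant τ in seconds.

For H(s) = 1/(s + 1/τ), the pole is at -1/τ = -263, so τ = 1/263 = 0.0038 s.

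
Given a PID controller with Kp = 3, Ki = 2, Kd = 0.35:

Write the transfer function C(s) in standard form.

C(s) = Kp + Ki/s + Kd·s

Substituting values: C(s) = 3 + 2/s + 0.35s = (0.35s² + 3s + 2)/s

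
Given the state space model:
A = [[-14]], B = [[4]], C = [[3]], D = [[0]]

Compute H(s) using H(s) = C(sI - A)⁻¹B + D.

(sI - A)⁻¹ = 1/(s + 14). H(s) = 3 × 4/(s + 14) + 0 = 12/(s + 14).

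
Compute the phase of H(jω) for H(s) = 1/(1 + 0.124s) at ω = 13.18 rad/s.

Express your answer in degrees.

Phase = -arctan(ωτ) = -arctan(13.18 × 0.124) = -58.5°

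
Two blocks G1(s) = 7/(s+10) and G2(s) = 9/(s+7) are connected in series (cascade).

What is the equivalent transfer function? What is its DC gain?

Series: multiply transfer functions. G_eq = 7/(s+10) × 9/(s+7) = 63/((s+10)(s+7)). DC gain = 63/(10×7) = 0.9.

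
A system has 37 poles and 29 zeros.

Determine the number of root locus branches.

Root locus has n branches where n = number of poles = 37.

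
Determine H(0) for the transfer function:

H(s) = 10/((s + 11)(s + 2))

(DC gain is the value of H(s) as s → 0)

DC gain = H(0) = 10/(11 × 2) = 10/22 = 0.4545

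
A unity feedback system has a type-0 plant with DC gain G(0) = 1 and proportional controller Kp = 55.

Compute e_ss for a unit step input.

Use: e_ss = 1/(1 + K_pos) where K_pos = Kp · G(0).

K_pos = Kp · G(0) = 55 × 1 = 55. e_ss = 1/(1 + 55) = 0.0179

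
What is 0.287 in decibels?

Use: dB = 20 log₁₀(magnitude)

dB = 20 log₁₀(0.287) = -10.8 dB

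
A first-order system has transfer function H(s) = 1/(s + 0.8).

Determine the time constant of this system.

For H(s) = 1/(s + 1/τ), the pole is at -1/τ = -0.8, so τ = 1/0.8 = 1.25 s.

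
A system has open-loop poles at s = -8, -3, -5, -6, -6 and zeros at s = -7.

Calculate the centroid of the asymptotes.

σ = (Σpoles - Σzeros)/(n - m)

σ = (Σpoles - Σzeros)/(n - m) = (-28 - (-7))/(5 - 1) = -21/4 = -5.25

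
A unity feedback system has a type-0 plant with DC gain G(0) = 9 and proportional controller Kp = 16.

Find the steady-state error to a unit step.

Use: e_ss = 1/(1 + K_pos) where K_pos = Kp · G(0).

K_pos = Kp · G(0) = 16 × 9 = 144. e_ss = 1/(1 + 144) = 0.0069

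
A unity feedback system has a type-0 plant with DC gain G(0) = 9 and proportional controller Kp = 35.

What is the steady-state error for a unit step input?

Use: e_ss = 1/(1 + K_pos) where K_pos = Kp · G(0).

K_pos = Kp · G(0) = 35 × 9 = 315. e_ss = 1/(1 + 315) = 0.0032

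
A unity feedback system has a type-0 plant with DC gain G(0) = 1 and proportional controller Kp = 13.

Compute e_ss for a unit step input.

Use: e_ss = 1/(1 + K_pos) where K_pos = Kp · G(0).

K_pos = Kp · G(0) = 13 × 1 = 13. e_ss = 1/(1 + 13) = 0.0714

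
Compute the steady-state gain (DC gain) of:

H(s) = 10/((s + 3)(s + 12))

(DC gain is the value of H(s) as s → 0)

DC gain = H(0) = 10/(3 × 12) = 10/36 = 0.2778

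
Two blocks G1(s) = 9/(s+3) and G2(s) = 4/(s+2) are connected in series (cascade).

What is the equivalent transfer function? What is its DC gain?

Series: multiply transfer functions. G_eq = 9/(s+3) × 4/(s+2) = 36/((s+3)(s+2)). DC gain = 36/(3×2) = 6.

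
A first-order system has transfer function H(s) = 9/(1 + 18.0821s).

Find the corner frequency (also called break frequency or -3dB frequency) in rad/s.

Corner frequency = 1/τ = 1/18.0821 = 0.055 rad/s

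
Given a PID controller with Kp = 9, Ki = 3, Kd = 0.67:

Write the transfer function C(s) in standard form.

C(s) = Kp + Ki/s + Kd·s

Substituting values: C(s) = 9 + 3/s + 0.67s = (0.67s² + 9s + 3)/s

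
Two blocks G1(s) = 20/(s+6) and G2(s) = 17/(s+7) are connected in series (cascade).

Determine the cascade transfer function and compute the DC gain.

Series: multiply transfer functions. G_eq = 20/(s+6) × 17/(s+7) = 340/((s+6)(s+7)). DC gain = 340/(6×7) = 8.0952.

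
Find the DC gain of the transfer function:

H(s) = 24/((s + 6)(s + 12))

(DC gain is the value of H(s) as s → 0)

DC gain = H(0) = 24/(6 × 12) = 24/72 = 0.3333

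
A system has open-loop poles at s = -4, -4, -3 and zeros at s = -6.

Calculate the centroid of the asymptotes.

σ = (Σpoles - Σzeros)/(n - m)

σ = (Σpoles - Σzeros)/(n - m) = (-11 - (-6))/(3 - 1) = -5/2 = -2.5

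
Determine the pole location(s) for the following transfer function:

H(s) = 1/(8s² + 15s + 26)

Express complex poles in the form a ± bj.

Discriminant = 15² - 4×8×26 = 225 - 832 = -607 < 0, so the poles are a complex conjugate pair s = (-15 ± j√607)/(2×8). Real part = -15/(2×8) = -15/16 = -0.9375; imaginary part = ±√607/(2×8) ≈ 1.5398. Poles: s = -0.9375 ± 1.5398j.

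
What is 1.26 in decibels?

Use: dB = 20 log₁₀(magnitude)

dB = 20 log₁₀(1.26) = 2.0 dB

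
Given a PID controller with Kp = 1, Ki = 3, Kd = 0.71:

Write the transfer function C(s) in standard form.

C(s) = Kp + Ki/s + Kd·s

Substituting values: C(s) = 1 + 3/s + 0.71s = (0.71s² + s + 3)/s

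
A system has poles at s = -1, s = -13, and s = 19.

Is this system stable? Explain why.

Pole(s) at s = 19 are not in the left half-plane. System is unstable.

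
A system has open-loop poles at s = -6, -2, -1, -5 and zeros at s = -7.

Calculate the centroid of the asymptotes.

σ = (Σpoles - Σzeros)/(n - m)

σ = (Σpoles - Σzeros)/(n - m) = (-14 - (-7))/(4 - 1) = -7/3 = -2.33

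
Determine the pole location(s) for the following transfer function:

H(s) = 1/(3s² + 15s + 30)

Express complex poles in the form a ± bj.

Discriminant = 15² - 4×3×30 = 225 - 360 = -135 < 0, so the poles are a complex conjugate pair s = (-15 ± j√135)/(2×3). Real part = -15/(2×3) = -15/6 = -2.5; imaginary part = ±√135/(2×3) ≈ 1.9365. Poles: s = -2.5 ± 1.9365j.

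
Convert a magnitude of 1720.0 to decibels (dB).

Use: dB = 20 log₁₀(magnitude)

dB = 20 log₁₀(1720.0) = 64.7 dB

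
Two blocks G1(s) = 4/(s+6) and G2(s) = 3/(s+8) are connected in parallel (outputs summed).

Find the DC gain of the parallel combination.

Parallel: G_eq = G1 + G2. DC gain = G1(0) + G2(0) = 4/6 + 3/8 = 0.6667 + 0.375 = 1.0417.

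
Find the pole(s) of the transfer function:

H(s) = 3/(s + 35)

Pole is where denominator = 0: s + 35 = 0, so s = -35.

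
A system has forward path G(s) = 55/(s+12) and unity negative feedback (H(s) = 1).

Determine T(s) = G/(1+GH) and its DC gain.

T(s) = G/(1+GH) = [55/(s+12)] / [1 + 55/(s+12)] = 55/(s+12+55) = 55/(s+67). DC gain = 55/67 = 0.8209.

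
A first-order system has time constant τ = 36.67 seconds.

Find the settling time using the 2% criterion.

For first-order system, 2% settling time ≈ 4τ = 4 × 36.67 = 146.68 s.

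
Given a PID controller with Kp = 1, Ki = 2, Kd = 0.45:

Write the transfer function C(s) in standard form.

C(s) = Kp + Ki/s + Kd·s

Substituting values: C(s) = 1 + 2/s + 0.45s = (0.45s² + s + 2)/s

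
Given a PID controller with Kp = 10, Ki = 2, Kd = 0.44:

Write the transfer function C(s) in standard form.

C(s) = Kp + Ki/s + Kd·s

Substituting values: C(s) = 10 + 2/s + 0.44s = (0.44s² + 10s + 2)/s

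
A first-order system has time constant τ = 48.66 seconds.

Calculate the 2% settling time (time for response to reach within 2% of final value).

For first-order system, 2% settling time ≈ 4τ = 4 × 48.66 = 194.64 s.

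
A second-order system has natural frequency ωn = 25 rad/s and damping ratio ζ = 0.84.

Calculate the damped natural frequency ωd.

ωd = ωn√(1 - ζ²) = 25√(1 - 0.84²) = 13.56 rad/s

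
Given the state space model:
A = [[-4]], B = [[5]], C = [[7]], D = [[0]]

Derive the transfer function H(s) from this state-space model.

(sI - A)⁻¹ = 1/(s + 4). H(s) = 7 × 5/(s + 4) + 0 = 35/(s + 4).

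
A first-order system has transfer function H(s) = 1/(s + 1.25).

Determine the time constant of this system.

For H(s) = 1/(s + 1/τ), the pole is at -1/τ = -1.25, so τ = 1/1.25 = 0.8 s.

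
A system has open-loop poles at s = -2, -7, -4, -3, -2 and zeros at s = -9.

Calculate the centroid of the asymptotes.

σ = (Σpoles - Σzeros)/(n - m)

σ = (Σpoles - Σzeros)/(n - m) = (-18 - (-9))/(5 - 1) = -9/4 = -2.25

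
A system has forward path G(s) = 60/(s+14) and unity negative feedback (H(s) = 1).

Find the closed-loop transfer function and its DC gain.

T(s) = G/(1+GH) = [60/(s+14)] / [1 + 60/(s+14)] = 60/(s+14+60) = 60/(s+74). DC gain = 60/74 = 0.8108.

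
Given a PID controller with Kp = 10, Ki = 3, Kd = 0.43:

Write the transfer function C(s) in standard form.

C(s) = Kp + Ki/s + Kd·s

Substituting values: C(s) = 10 + 3/s + 0.43s = (0.43s² + 10s + 3)/s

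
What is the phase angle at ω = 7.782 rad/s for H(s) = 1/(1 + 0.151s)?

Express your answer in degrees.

Phase = -arctan(ωτ) = -arctan(7.782 × 0.151) = -49.6°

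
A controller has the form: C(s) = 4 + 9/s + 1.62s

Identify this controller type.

This is a Proportional-Integral-Derivative (PID) controller.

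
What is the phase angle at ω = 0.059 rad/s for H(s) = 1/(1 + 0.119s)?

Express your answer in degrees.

Phase = -arctan(ωτ) = -arctan(0.059 × 0.119) = -0.4°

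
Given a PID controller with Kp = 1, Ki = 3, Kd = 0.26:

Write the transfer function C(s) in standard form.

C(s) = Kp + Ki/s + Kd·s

Substituting values: C(s) = 1 + 3/s + 0.26s = (0.26s² + s + 3)/s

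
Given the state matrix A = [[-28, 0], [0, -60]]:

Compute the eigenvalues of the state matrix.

For diagonal matrix, eigenvalues are diagonal entries: λ₁ = -28, λ₂ = -60.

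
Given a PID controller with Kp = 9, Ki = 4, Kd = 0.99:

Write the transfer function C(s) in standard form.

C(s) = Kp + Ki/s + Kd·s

Substituting values: C(s) = 9 + 4/s + 0.99s = (0.99s² + 9s + 4)/s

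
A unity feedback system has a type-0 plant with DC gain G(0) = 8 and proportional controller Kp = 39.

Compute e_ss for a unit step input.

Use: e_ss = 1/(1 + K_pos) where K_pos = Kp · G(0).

K_pos = Kp · G(0) = 39 × 8 = 312. e_ss = 1/(1 + 312) = 0.0032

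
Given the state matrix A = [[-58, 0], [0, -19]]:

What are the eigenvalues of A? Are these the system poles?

For diagonal matrix, eigenvalues are diagonal entries: λ₁ = -58, λ₂ = -19. Eigenvalues of A = system poles.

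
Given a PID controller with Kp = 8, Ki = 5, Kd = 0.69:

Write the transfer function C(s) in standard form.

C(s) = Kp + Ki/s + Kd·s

Substituting values: C(s) = 8 + 5/s + 0.69s = (0.69s² + 8s + 5)/s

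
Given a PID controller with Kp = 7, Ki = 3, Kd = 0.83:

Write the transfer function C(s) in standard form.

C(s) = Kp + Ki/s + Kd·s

Substituting values: C(s) = 7 + 3/s + 0.83s = (0.83s² + 7s + 3)/s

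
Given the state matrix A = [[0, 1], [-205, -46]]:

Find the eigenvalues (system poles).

det(A - λI) = λ² - (-46)λ + 205 = (λ - (-41))(λ - (-5)). Eigenvalues: -41, -5.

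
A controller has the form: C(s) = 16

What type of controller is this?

This is a Proportional (P) controller.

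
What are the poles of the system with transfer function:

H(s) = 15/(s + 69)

Pole is where denominator = 0: s + 69 = 0, so s = -69.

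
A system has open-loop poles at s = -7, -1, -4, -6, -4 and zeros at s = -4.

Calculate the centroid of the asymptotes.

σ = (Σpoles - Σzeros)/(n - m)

σ = (Σpoles - Σzeros)/(n - m) = (-22 - (-4))/(5 - 1) = -18/4 = -4.5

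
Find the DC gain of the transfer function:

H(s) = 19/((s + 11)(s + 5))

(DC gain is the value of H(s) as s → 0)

DC gain = H(0) = 19/(11 × 5) = 19/55 = 0.3455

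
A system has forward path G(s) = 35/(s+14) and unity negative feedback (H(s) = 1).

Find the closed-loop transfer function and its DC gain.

T(s) = G/(1+GH) = [35/(s+14)] / [1 + 35/(s+14)] = 35/(s+14+35) = 35/(s+49). DC gain = 35/49 = 0.7143.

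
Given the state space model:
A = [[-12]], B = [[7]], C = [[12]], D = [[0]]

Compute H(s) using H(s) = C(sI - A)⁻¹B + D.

(sI - A)⁻¹ = 1/(s + 12). H(s) = 12 × 7/(s + 12) + 0 = 84/(s + 12).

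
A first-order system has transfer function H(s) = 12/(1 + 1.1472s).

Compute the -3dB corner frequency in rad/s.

Corner frequency = 1/τ = 1/1.1472 = 0.872 rad/s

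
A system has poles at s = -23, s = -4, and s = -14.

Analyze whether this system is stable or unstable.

All poles are in the left half-plane. System is stable.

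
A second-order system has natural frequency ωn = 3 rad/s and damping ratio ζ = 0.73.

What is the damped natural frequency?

ωd = ωn√(1 - ζ²) = 3√(1 - 0.73²) = 2.05 rad/s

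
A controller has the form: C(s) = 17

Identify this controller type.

This is a Proportional (P) controller.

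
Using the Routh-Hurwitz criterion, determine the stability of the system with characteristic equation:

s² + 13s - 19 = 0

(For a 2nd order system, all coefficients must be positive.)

Coefficients: 1, 13, -19. c=-19 not positive, so system is unstable.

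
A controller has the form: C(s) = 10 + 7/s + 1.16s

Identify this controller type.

This is a Proportional-Integral-Derivative (PID) controller.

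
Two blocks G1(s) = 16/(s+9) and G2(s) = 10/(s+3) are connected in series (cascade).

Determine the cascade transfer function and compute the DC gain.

Series: multiply transfer functions. G_eq = 16/(s+9) × 10/(s+3) = 160/((s+9)(s+3)). DC gain = 160/(9×3) = 5.9259.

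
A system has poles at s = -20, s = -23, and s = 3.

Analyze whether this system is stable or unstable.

Pole(s) at s = 3 are not in the left half-plane. System is unstable.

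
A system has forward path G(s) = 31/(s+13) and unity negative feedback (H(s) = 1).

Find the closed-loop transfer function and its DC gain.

T(s) = G/(1+GH) = [31/(s+13)] / [1 + 31/(s+13)] = 31/(s+13+31) = 31/(s+44). DC gain = 31/44 = 0.7045.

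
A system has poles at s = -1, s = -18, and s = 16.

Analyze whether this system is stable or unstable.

Pole(s) at s = 16 are not in the left half-plane. System is unstable.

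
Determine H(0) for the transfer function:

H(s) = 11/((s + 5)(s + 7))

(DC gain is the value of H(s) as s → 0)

DC gain = H(0) = 11/(5 × 7) = 11/35 = 0.3143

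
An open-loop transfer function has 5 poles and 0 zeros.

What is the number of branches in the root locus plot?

Root locus has n branches where n = number of poles = 5.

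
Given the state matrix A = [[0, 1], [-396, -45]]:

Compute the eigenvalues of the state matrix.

det(A - λI) = λ² - (-45)λ + 396 = (λ - (-33))(λ - (-12)). Eigenvalues: -33, -12.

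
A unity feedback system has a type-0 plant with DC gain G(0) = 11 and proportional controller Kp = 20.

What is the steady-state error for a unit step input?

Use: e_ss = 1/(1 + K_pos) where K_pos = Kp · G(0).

K_pos = Kp · G(0) = 20 × 11 = 220. e_ss = 1/(1 + 220) = 0.0045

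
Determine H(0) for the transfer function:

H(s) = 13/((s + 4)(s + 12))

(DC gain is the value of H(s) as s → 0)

DC gain = H(0) = 13/(4 × 12) = 13/48 = 0.2708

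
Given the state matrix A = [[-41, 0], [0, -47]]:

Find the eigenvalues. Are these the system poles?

For diagonal matrix, eigenvalues are diagonal entries: λ₁ = -41, λ₂ = -47. Eigenvalues of A = system poles.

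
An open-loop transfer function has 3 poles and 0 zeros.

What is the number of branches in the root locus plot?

Root locus has n branches where n = number of poles = 3.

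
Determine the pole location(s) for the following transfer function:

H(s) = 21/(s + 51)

Pole is where denominator = 0: s + 51 = 0, so s = -51.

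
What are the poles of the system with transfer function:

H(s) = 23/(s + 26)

Pole is where denominator = 0: s + 26 = 0, so s = -26.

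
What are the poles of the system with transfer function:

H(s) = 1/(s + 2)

Pole is where denominator = 0: s + 2 = 0, so s = -2.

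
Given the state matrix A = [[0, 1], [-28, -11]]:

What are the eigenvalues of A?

det(A - λI) = λ² - (-11)λ + 28 = (λ - (-7))(λ - (-4)). Eigenvalues: -7, -4.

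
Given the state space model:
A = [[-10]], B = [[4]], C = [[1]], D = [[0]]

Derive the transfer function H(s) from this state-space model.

(sI - A)⁻¹ = 1/(s + 10). H(s) = 1 × 4/(s + 10) + 0 = 4/(s + 10).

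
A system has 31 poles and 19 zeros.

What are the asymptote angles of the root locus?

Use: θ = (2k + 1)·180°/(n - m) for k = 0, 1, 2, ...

n - m = 31 - 19 = 12. Angles: θk = (2k + 1)·180°/12 = 15°, 45°, 75°, 105°, 135°, 165°, 195°, 225°, 255°, 285°, 315°, 345°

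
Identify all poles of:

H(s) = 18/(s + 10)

Pole is where denominator = 0: s + 10 = 0, so s = -10.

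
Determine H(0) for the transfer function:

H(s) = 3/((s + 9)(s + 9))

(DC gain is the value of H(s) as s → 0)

DC gain = H(0) = 3/(9 × 9) = 3/81 = 0.0370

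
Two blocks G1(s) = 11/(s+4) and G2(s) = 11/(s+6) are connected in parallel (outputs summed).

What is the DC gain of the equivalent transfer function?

Parallel: G_eq = G1 + G2. DC gain = G1(0) + G2(0) = 11/4 + 11/6 = 2.75 + 1.8333 = 4.5833.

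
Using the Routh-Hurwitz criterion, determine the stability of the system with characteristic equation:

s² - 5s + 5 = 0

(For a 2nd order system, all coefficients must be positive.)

Coefficients: 1, -5, 5. b=-5 not positive, so system is unstable.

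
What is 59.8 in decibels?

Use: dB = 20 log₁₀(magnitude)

dB = 20 log₁₀(59.8) = 35.5 dB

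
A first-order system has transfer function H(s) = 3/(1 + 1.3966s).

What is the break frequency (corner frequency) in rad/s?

Corner frequency = 1/τ = 1/1.3966 = 0.716 rad/s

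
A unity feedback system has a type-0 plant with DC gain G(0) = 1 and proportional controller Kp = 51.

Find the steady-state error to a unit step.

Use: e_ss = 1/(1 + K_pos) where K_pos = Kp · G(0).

K_pos = Kp · G(0) = 51 × 1 = 51. e_ss = 1/(1 + 51) = 0.0192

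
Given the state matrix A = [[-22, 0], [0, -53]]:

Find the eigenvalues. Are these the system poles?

For diagonal matrix, eigenvalues are diagonal entries: λ₁ = -22, λ₂ = -53. Eigenvalues of A = system poles.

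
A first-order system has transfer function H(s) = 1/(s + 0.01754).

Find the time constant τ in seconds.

For H(s) = 1/(s + 1/τ), the pole is at -1/τ = -0.01754, so τ = 1/0.01754 = 57.01 s.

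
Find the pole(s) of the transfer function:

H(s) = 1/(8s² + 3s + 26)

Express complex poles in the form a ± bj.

Discriminant = 3² - 4×8×26 = 9 - 832 = -823 < 0, so the poles are a complex conjugate pair s = (-3 ± j√823)/(2×8). Real part = -3/(2×8) = -3/16 = -0.1875; imaginary part = ±√823/(2×8) ≈ 1.7930. Poles: s = -0.1875 ± 1.7930j.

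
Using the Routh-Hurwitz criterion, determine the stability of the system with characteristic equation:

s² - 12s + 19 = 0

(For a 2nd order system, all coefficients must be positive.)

Coefficients: 1, -12, 19. b=-12 not positive, so system is unstable.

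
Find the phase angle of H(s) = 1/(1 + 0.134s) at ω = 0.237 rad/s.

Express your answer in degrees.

Phase = -arctan(ωτ) = -arctan(0.237 × 0.134) = -1.8°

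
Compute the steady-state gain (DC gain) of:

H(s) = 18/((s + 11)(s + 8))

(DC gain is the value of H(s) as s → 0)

DC gain = H(0) = 18/(11 × 8) = 18/88 = 0.2045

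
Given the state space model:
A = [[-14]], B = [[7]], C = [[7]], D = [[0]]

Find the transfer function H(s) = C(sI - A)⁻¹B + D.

(sI - A)⁻¹ = 1/(s + 14). H(s) = 7 × 7/(s + 14) + 0 = 49/(s + 14).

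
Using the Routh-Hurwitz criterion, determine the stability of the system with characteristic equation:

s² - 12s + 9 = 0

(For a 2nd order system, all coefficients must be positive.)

Coefficients: 1, -12, 9. b=-12 not positive, so system is unstable.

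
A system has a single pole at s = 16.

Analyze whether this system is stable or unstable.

Pole at s = 16 is in the right half-plane. Unstable.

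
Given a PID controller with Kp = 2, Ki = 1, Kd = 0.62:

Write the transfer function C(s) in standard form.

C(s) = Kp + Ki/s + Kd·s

Substituting values: C(s) = 2 + 1/s + 0.62s = (0.62s² + 2s + 1)/s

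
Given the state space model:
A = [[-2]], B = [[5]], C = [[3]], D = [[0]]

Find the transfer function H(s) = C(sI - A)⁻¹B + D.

(sI - A)⁻¹ = 1/(s + 2). H(s) = 3 × 5/(s + 2) + 0 = 15/(s + 2).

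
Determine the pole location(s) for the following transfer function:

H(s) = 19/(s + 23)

Pole is where denominator = 0: s + 23 = 0, so s = -23.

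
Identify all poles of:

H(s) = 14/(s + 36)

Pole is where denominator = 0: s + 36 = 0, so s = -36.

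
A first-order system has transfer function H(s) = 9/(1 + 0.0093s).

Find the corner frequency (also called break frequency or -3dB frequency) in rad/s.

Corner frequency = 1/τ = 1/0.0093 = 107.527 rad/s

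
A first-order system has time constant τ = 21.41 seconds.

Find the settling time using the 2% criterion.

For first-order system, 2% settling time ≈ 4τ = 4 × 21.41 = 85.64 s.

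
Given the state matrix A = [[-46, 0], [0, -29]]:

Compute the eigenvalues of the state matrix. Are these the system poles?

For diagonal matrix, eigenvalues are diagonal entries: λ₁ = -46, λ₂ = -29. Eigenvalues of A = system poles.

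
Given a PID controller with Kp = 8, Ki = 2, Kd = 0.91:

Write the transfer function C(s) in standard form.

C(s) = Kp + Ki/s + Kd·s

Substituting values: C(s) = 8 + 2/s + 0.91s = (0.91s² + 8s + 2)/s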